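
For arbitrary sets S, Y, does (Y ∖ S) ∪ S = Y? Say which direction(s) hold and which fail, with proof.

(⊆) This inclusion fails. Take S = {1}, Y = ∅; then 1 ∈ (Y ∖ S) ∪ S but 1 ∉ Y.

(⊇) Let x ∈ Y. Then either x ∈ Y and x ∉ S; or x ∈ S ∩ Y. In each case x ∈ (Y ∖ S) ∪ S, so Y ⊆ (Y ∖ S) ∪ S.

The sets are not equal: only the reverse inclusion holds.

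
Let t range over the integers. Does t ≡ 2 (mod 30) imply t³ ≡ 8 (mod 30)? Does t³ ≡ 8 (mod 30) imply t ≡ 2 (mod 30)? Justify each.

(⟹) Suppose t ≡ 2 (mod 30). Write t = 30j + 2. Then (30j + 2)³ = 27000j³ + 5400j² + 360j + 8 = 30(900j³ + 180j² + 12j) + 8, so t³ ≡ 8 (mod 30).

(⟸) Conversely, suppose t³ ≡ 8 (mod 30). The only residue r in {0, …, 29} with r³ ≡ 8 (mod 30) is r = 2, so t ≡ 2 (mod 30).

Both implications hold.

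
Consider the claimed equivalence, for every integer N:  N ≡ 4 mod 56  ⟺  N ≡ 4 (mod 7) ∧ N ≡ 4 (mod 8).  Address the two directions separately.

(⇒) Suppose N ≡ 4 (mod 56); write N = 56j + 4. Since 7 ∣ 56, reducing mod 7 gives N ≡ 4 (mod 7); since 8 ∣ 56, reducing mod 8 gives N ≡ 4 (mod 8).

(⇐) Conversely, if N ≡ 4 (mod 7) and N ≡ 4 (mod 8), then by the Chinese remainder theorem N ≡ 4 (mod 56). This is exactly N ≡ 4 (mod 56).

Both directions hold; the statement is true.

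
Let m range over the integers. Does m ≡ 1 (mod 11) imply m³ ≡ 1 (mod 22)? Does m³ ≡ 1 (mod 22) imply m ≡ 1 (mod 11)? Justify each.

The forward direction fails; the converse holds.

(→) This fails: take m = 12. Then 12 ≡ 1 (mod 11), but 12³ = 1728 ≡ 12 (mod 22), not 1.

(←) Conversely, the residues r modulo 22 with r³ ≡ 1 (mod 22) are exactly {1}, and each is ≡ 1 (mod 11).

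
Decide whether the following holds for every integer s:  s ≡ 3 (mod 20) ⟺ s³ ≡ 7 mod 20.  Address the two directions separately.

(→) Suppose s ≡ 3 (mod 20). Write s = 20j + 3. Then (20j + 3)³ = 8000j³ + 3600j² + 540j + 27 = 20(400j³ + 180j² + 27j + 1) + 7, so s³ ≡ 7 (mod 20).

(←) Conversely, suppose s³ ≡ 7 (mod 20). The only residue r in {0, …, 19} with r³ ≡ 7 (mod 20) is r = 3, so s ≡ 3 (mod 20).

Both implications hold.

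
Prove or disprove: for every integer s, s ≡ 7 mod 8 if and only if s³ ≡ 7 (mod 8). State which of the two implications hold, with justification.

(←) For the converse, argue contrapositively. If s ≢ 7 (mod 8), then s is congruent to one of 0, 1, 2, 3, 4, 5, 6 modulo 8, and these give s³ ≡ 0, 1, 0, 3, 0, 5, 0 respectively — never 7.

(→) Suppose s ≡ 7 mod 8. Write s = 8j + 7. Then (8j + 7)³ = 512j³ + 1344j² + 1176j + 343 = 8(64j³ + 168j² + 147j + 42) + 7, so s³ ≡ 7 (mod 8).

Both directions hold; the statement is true.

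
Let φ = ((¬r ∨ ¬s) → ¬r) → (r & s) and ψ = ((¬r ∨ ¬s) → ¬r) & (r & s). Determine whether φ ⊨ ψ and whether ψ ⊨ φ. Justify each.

(⇒) fails; (⇐) holds.

(⇒) This fails. Under r = T, s = F, the left side is true but the right side is false.

(⇐) Assume the antecedent. If r is true, ((¬r ∨ ¬s) → ¬r) → (r & s) reduces to true regardless of the other variables. If r is false, the antecedent cannot hold. Either way ((¬r ∨ ¬s) → ¬r) → (r & s) holds.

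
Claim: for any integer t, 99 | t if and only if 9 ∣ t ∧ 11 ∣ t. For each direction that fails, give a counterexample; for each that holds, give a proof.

(→) If 99 ∣ t, write t = 99q. Since 99 = 11·9, t = 9·(11q), so 9 ∣ t; and since 99 = 9·11, t = 11·(9q), so 11 ∣ t.

(←) Suppose 9 ∣ t and 11 ∣ t. Any common multiple of 9 and 11 is a multiple of their lcm; here gcd(9, 11) = 1, so lcm(9, 11) = 9·11 = 99, so 99 ∣ t.

Both implications hold.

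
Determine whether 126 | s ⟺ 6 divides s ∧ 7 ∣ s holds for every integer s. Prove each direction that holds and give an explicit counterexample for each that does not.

The forward direction holds; the converse fails.

[⇒] If 126 ∣ s, write s = 126q. Since 126 = 21·6, s = 6·(21q), so 6 ∣ s; and since 126 = 18·7, s = 7·(18q), so 7 ∣ s.

[⇐] This fails: take s = 42. Both 6 ∣ 42 and 7 ∣ 42, yet 42 is not a multiple of 126 (since 42 = 0·126 + 42), so 126 ∤ 42.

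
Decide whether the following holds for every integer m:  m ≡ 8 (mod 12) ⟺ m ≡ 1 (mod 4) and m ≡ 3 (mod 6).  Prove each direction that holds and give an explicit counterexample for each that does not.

Neither implication holds.

[⇒] This fails: m = 8 gives 8 ≡ 8 (mod 12) but 8 ≡ 0 (mod 4), so the conjunction on the right does not hold.

[⇐] This fails: m = 9 satisfies both congruences on the right (9 ≡ 1 mod 4 and 9 ≡ 3 mod 6) yet 9 ≡ 9 (mod 12), not 8.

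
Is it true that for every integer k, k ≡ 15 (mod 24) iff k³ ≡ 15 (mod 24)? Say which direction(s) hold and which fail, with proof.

[⇒] Suppose k ≡ 15 (mod 24). Write k = 24j + 15. Then (24j + 15)³ = 13824j³ + 25920j² + 16200j + 3375 = 24(576j³ + 1080j² + 675j + 140) + 15, so k³ ≡ 15 (mod 24).

[⇐] Conversely, suppose k³ ≡ 15 (mod 24). The only residue r in {0, …, 23} with r³ ≡ 15 (mod 24) is r = 15, so k ≡ 15 (mod 24).

Equivalent; both directions hold.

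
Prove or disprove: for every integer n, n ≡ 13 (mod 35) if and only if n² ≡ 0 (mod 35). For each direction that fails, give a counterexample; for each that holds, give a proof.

Neither implication holds.

(⟹) This fails: take n = 13. Then 13 ≡ 13 (mod 35), but 13² = 169 ≡ 29 (mod 35), not 0.

(⟸) This fails: take n = 0. Then 0² = 0 ≡ 0 (mod 35), yet 0 ≡ 0 (mod 35), not 13.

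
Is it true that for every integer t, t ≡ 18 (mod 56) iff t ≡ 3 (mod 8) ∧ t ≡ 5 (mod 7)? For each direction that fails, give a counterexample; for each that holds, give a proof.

(⟹) This fails: t = 18 gives 18 ≡ 18 (mod 56) but 18 ≡ 2 (mod 8), so the conjunction on the right does not hold.

(⟸) This fails: t = 19 satisfies both congruences on the right (19 ≡ 3 mod 8 and 19 ≡ 5 mod 7) yet 19 ≡ 19 (mod 56), not 18.

Neither direction holds.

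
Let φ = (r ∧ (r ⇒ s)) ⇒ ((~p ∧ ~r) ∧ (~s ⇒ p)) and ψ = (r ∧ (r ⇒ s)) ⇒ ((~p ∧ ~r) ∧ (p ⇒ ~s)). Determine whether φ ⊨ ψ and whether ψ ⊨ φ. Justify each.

Both directions hold; the statement is true.

Forward direction. Assume the antecedent. If s is true, the antecedent forces (s = T, p = F, r = F) or (s = T, p = T, r = F), and the consequent holds there. If s is false, the consequent reduces to true regardless of the other variables. Either way the consequent holds.

Converse. Assume the antecedent. If s is true, the antecedent forces (s = T, p = F, r = F) or (s = T, p = T, r = F), and the consequent holds there. If s is false, the consequent reduces to true regardless of the other variables. Either way the consequent holds.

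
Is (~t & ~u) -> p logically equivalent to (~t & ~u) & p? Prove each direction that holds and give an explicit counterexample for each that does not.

Forward direction. This fails. Under u = T, t = F, p = F, the left side is true but the right side is false.

Converse. Assume the antecedent. If u is true, the antecedent cannot hold. If u is false, the antecedent forces (u = F, t = F, p = T), and (~t & ~u) -> p holds there. Either way (~t & ~u) -> p holds.

Only the reverse direction holds.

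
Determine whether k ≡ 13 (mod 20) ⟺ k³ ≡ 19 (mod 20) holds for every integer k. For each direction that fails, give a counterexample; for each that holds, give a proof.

Neither direction holds.

(→) This fails: take k = 13. Then 13 ≡ 13 (mod 20), but 13³ = 2197 ≡ 17 (mod 20), not 19.

(←) This fails: take k = 19. Then 19³ = 6859 ≡ 19 (mod 20), yet 19 ≡ 19 (mod 20), not 13.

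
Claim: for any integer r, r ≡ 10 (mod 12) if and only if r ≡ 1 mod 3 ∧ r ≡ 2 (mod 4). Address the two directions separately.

Both directions hold.

Forward direction. Suppose r ≡ 10 (mod 12); write r = 12j + 10. Since 3 ∣ 12, reducing mod 3 gives r ≡ 10 ≡ 1 (mod 3); since 4 ∣ 12, reducing mod 4 gives r ≡ 10 ≡ 2 (mod 4).

Converse. If r ≡ 1 (mod 3) and r ≡ 2 (mod 4), then by the Chinese remainder theorem r ≡ 10 (mod 12). This is exactly r ≡ 10 (mod 12).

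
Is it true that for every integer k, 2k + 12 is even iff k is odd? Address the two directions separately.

[⇒] This fails: take k = 0. Then 2k + 12 = 12, which is even, yet k = 0 is even, not odd.

[⇐] Suppose k is odd. Since 2 is even, 2k is even for every k, so 2k + 12 has the same parity as 12, which is even. Hence 2k + 12 is even.

Only the converse holds.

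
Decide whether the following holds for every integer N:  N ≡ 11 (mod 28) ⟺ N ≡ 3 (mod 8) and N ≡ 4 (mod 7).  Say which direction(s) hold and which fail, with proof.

(→) This fails: N = 39 gives 39 ≡ 11 (mod 28) but 39 ≡ 7 (mod 8), so the conjunction on the right does not hold.

(←) Conversely, if N ≡ 3 (mod 8) and N ≡ 4 (mod 7), then by the Chinese remainder theorem N ≡ 11 (mod 56). Since 11 ≡ 11 (mod 28) and 28 ∣ 56, we get N ≡ 11 (mod 28).

Not equivalent: only (⇐) holds.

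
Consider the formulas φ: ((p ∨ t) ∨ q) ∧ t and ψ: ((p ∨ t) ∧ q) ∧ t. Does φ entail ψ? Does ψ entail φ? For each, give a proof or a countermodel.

(→) This fails. Under p = F, q = F, t = T, the left side is true but the right side is false.

(←) Assume the antecedent. If p is true, the antecedent forces (p = T, q = T, t = T), and ((p ∨ t) ∨ q) ∧ t holds there. If p is false, the antecedent forces (p = F, q = T, t = T), and ((p ∨ t) ∨ q) ∧ t holds there. Either way ((p ∨ t) ∨ q) ∧ t holds.

(⇒) fails; (⇐) holds.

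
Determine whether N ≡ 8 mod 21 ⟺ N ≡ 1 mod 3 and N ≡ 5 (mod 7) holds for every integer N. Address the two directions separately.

(⇒) fails and (⇐) fails.

[⇒] This fails: N = 8 gives 8 ≡ 8 (mod 21) but 8 ≡ 2 (mod 3), so the conjunction on the right does not hold.

[⇐] This fails: N = 19 satisfies both congruences on the right (19 ≡ 1 mod 3 and 19 ≡ 5 mod 7) yet 19 ≡ 19 (mod 21), not 8.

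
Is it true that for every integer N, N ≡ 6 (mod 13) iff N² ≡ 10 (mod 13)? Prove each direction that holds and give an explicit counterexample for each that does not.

Only the forward implication holds.

(⇒) Suppose N ≡ 6 (mod 13). Write N = 13j + 6. Then (13j + 6)² = 169j² + 156j + 36 = 13(13j² + 12j + 2) + 10, so N² ≡ 10 (mod 13).

(⇐) This fails: take N = 7. Then 7² = 49 ≡ 10 (mod 13), yet 7 ≡ 7 (mod 13), not 6.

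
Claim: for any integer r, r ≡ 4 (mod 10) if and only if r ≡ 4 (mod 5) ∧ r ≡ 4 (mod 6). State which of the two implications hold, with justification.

(⇒) This fails: r = 24 gives 24 ≡ 4 (mod 10) but 24 ≡ 0 (mod 6), so the conjunction on the right does not hold.

(⇐) Conversely, if r ≡ 4 (mod 5) and r ≡ 4 (mod 6), then by the Chinese remainder theorem r ≡ 4 (mod 30). Since 4 ≡ 4 (mod 10) and 10 ∣ 30, we get r ≡ 4 (mod 10).

Only the reverse direction holds.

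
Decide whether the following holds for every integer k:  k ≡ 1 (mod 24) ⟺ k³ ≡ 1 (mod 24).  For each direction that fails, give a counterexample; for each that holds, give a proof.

Equivalent; both directions hold.

(⇐) Suppose k³ ≡ 1 (mod 24). The only residue r in {0, …, 23} with r³ ≡ 1 (mod 24) is r = 1, so k ≡ 1 (mod 24).

(⇒) Suppose k ≡ 1 (mod 24). Write k = 24j + 1. Then (24j + 1)³ = 13824j³ + 1728j² + 72j + 1 = 24(576j³ + 72j² + 3j) + 1, so k³ ≡ 1 (mod 24).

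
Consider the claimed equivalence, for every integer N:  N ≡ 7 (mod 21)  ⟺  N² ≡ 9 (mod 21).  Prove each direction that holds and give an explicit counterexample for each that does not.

(⇒) This fails: take N = 7. Then 7 ≡ 7 (mod 21), but 7² = 49 ≡ 7 (mod 21), not 9.

(⇐) This fails: take N = 3. Then 3² = 9 ≡ 9 (mod 21), yet 3 ≡ 3 (mod 21), not 7.

Both directions fail.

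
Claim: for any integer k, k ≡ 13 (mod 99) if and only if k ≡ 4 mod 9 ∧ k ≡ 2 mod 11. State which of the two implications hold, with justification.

The biconditional holds.

(→) Suppose k ≡ 13 (mod 99); write k = 99j + 13. Since 9 ∣ 99, reducing mod 9 gives k ≡ 13 ≡ 4 (mod 9); since 11 ∣ 99, reducing mod 11 gives k ≡ 13 ≡ 2 (mod 11).

(←) Conversely, if k ≡ 4 (mod 9) and k ≡ 2 (mod 11), then by the Chinese remainder theorem k ≡ 13 (mod 99). This is exactly k ≡ 13 (mod 99).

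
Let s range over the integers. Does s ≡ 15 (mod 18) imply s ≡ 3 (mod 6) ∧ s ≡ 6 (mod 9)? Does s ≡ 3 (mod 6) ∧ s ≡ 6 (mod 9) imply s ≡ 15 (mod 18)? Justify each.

Forward direction. Suppose s ≡ 15 (mod 18); write s = 18j + 15. Since 6 ∣ 18, reducing mod 6 gives s ≡ 15 ≡ 3 (mod 6); since 9 ∣ 18, reducing mod 9 gives s ≡ 15 ≡ 6 (mod 9).

Converse. If s ≡ 3 (mod 6) and s ≡ 6 (mod 9), then by the Chinese remainder theorem s ≡ 15 (mod 18). This is exactly s ≡ 15 (mod 18).

The biconditional holds.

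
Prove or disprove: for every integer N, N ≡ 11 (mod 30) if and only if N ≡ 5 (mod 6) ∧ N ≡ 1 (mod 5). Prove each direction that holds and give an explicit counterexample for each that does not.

The biconditional holds.

[⇒] Suppose N ≡ 11 (mod 30); write N = 30j + 11. Since 6 ∣ 30, reducing mod 6 gives N ≡ 11 ≡ 5 (mod 6); since 5 ∣ 30, reducing mod 5 gives N ≡ 11 ≡ 1 (mod 5).

[⇐] Conversely, if N ≡ 5 (mod 6) and N ≡ 1 (mod 5), then by the Chinese remainder theorem N ≡ 11 (mod 30). This is exactly N ≡ 11 (mod 30).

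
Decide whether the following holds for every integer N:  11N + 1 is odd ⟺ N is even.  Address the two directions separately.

Both directions hold; the statement is true.

Forward direction. Suppose 11N + 1 is odd. Since 11 is odd, 11N and N have the same parity, so 11N + 1 ≡ N + 1 (mod 2). As 1 is odd, 11N + 1 is odd exactly when N is even. Thus N is even.

Converse. Suppose N is even; write N = 2j. Then 11N + 1 = 11·(2j) + 1 = 2·11j + 1, which is odd.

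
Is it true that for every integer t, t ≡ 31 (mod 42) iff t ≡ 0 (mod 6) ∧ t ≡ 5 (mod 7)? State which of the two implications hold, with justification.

[⇒] This fails: t = 31 gives 31 ≡ 31 (mod 42) but 31 ≡ 1 (mod 6), so the conjunction on the right does not hold.

[⇐] This fails: t = 12 satisfies both congruences on the right (12 ≡ 0 mod 6 and 12 ≡ 5 mod 7) yet 12 ≡ 12 (mod 42), not 31.

Neither implication holds.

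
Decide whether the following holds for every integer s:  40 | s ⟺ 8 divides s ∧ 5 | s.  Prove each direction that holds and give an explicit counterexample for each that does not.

Both directions hold.

(⇒) If 40 ∣ s, write s = 40q. Since 40 = 5·8, s = 8·(5q), so 8 ∣ s; and since 40 = 8·5, s = 5·(8q), so 5 ∣ s.

(⇐) Suppose 8 ∣ s and 5 ∣ s. Any common multiple of 8 and 5 is a multiple of their lcm; here gcd(8, 5) = 1, so lcm(8, 5) = 8·5 = 40, so 40 ∣ s.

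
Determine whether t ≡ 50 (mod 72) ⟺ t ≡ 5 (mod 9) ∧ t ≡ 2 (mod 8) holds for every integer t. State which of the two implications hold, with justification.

(⟸) If t ≡ 5 (mod 9) and t ≡ 2 (mod 8), then by the Chinese remainder theorem t ≡ 50 (mod 72). This is exactly t ≡ 50 (mod 72).

(⟹) Suppose t ≡ 50 (mod 72); write t = 72j + 50. Since 9 ∣ 72, reducing mod 9 gives t ≡ 50 ≡ 5 (mod 9); since 8 ∣ 72, reducing mod 8 gives t ≡ 50 ≡ 2 (mod 8).

Equivalent; both directions hold.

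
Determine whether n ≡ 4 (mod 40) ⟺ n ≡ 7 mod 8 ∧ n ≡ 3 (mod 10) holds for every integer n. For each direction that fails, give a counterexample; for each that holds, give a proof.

(⟹) This fails: n = 4 gives 4 ≡ 4 (mod 40) but 4 ≡ 4 (mod 8), so the conjunction on the right does not hold.

(⟸) This fails: n = 23 satisfies both congruences on the right (23 ≡ 7 mod 8 and 23 ≡ 3 mod 10) yet 23 ≡ 23 (mod 40), not 4.

Neither direction holds.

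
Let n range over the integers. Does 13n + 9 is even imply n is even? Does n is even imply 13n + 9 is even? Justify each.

Neither implication holds.

(⇒) This fails: n = 5 gives 13n + 9 = 74, which is even, but 5 is odd, not even.

(⇐) This also fails: n = 4 is even, but 13n + 9 = 61 is odd, not even.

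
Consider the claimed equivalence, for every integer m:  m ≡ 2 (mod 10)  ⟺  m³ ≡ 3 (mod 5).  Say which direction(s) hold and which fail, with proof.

Only the forward direction holds.

(⟹) Suppose m ≡ 2 (mod 10). Then m³ ≡ 2³ = 8 (mod 10), and since 5 ∣ 10, also m³ ≡ 3 (mod 5).

(⟸) This fails: take m = 7. Then 7³ = 343 ≡ 3 (mod 5), yet 7 ≡ 7 (mod 10), not 2.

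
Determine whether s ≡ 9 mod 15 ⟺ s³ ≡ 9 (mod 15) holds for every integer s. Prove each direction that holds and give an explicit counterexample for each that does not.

Both directions hold; the statement is true.

(⇐) Suppose s³ ≡ 9 (mod 15). The only residue r in {0, …, 14} with r³ ≡ 9 (mod 15) is r = 9, so s ≡ 9 (mod 15).

(⇒) Suppose s ≡ 9 mod 15. Write s = 15j + 9. Then (15j + 9)³ = 3375j³ + 6075j² + 3645j + 729 = 15(225j³ + 405j² + 243j + 48) + 9, so s³ ≡ 9 (mod 15).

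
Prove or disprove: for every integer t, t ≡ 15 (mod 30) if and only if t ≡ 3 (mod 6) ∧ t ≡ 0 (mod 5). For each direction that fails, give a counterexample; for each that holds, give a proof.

Equivalent; both directions hold.

[⇒] Suppose t ≡ 15 (mod 30); write t = 30j + 15. Since 6 ∣ 30, reducing mod 6 gives t ≡ 15 ≡ 3 (mod 6); since 5 ∣ 30, reducing mod 5 gives t ≡ 15 ≡ 0 (mod 5).

[⇐] Conversely, if t ≡ 3 (mod 6) and t ≡ 0 (mod 5), then by the Chinese remainder theorem t ≡ 15 (mod 30). This is exactly t ≡ 15 (mod 30).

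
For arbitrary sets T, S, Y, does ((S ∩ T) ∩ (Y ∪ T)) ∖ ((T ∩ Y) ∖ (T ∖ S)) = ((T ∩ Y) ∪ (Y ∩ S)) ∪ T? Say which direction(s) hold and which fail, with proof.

Reverse inclusion. This inclusion fails. Take T = {1}, S = ∅, Y = ∅; then 1 ∈ ((T ∩ Y) ∪ (Y ∩ S)) ∪ T but 1 ∉ ((S ∩ T) ∩ (Y ∪ T)) ∖ ((T ∩ Y) ∖ (T ∖ S)).

Forward inclusion. Let x ∈ ((S ∩ T) ∩ (Y ∪ T)) ∖ ((T ∩ Y) ∖ (T ∖ S)). Then x ∈ T ∩ S and x ∉ Y, from which x ∈ ((T ∩ Y) ∪ (Y ∩ S)) ∪ T.

Only the forward inclusion holds.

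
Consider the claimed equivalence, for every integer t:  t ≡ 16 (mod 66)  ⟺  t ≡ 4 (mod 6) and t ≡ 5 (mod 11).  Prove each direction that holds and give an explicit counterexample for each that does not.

(→) Suppose t ≡ 16 (mod 66); write t = 66j + 16. Since 6 ∣ 66, reducing mod 6 gives t ≡ 16 ≡ 4 (mod 6); since 11 ∣ 66, reducing mod 11 gives t ≡ 16 ≡ 5 (mod 11).

(←) Conversely, if t ≡ 4 (mod 6) and t ≡ 5 (mod 11), then by the Chinese remainder theorem t ≡ 16 (mod 66). This is exactly t ≡ 16 (mod 66).

Equivalent; both directions hold.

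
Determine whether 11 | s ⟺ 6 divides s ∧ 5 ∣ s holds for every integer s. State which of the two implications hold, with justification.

(⇒) fails and (⇐) fails.

(⇒) This fails: take s = 11. Certainly 11 ∣ 11, but 6 ∤ 11.

(⇐) This fails: take s = 30. Both 6 ∣ 30 and 5 ∣ 30, yet 30 is not a multiple of 11 (since 30 = 2·11 + 8), so 11 ∤ 30.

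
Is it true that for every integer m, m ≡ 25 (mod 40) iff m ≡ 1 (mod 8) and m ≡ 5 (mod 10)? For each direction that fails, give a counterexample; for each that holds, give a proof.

[⇒] Suppose m ≡ 25 (mod 40); write m = 40j + 25. Since 8 ∣ 40, reducing mod 8 gives m ≡ 25 ≡ 1 (mod 8); since 10 ∣ 40, reducing mod 10 gives m ≡ 25 ≡ 5 (mod 10).

[⇐] Conversely, if m ≡ 1 (mod 8) and m ≡ 5 (mod 10), then by the Chinese remainder theorem m ≡ 25 (mod 40). This is exactly m ≡ 25 (mod 40).

Both directions hold.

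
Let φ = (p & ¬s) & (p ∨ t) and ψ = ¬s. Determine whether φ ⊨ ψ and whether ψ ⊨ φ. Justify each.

(→) Assume the antecedent. If s is true, the antecedent cannot hold. If s is false, ¬s reduces to true regardless of the other variables. Either way ¬s holds.

(←) This fails. Under s = F, t = F, p = F, the left side is false but the right side is true.

Not equivalent: only (⇒) holds.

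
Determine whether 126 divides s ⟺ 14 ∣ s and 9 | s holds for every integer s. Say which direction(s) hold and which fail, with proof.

[⇒] If 126 ∣ s, write s = 126q. Since 126 = 9·14, s = 14·(9q), so 14 ∣ s; and since 126 = 14·9, s = 9·(14q), so 9 ∣ s.

[⇐] Suppose 14 ∣ s and 9 ∣ s. Any common multiple of 14 and 9 is a multiple of their lcm; here gcd(14, 9) = 1, so lcm(14, 9) = 14·9 = 126, so 126 ∣ s.

Both directions hold.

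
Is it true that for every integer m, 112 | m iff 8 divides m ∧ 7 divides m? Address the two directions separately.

(→) If 112 ∣ m, write m = 112q. Since 112 = 14·8, m = 8·(14q), so 8 ∣ m; and since 112 = 16·7, m = 7·(16q), so 7 ∣ m.

(←) This fails: take m = 56. Both 8 ∣ 56 and 7 ∣ 56, yet 56 is not a multiple of 112 (since 56 = 0·112 + 56), so 112 ∤ 56.

(⇒) holds; (⇐) fails.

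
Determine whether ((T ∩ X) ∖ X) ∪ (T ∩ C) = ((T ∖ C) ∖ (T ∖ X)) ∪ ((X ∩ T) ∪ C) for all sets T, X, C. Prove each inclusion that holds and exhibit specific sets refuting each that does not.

Forward inclusion. Let x ∈ ((T ∩ X) ∖ X) ∪ (T ∩ C). Then either x ∈ T ∩ C and x ∉ X; or x ∈ T ∩ X ∩ C. In each case x ∈ ((T ∖ C) ∖ (T ∖ X)) ∪ ((X ∩ T) ∪ C), so ((T ∩ X) ∖ X) ∪ (T ∩ C) ⊆ ((T ∖ C) ∖ (T ∖ X)) ∪ ((X ∩ T) ∪ C).

Reverse inclusion. This inclusion fails. Take T = {1}, X = {1}, C = ∅; then 1 ∈ ((T ∖ C) ∖ (T ∖ X)) ∪ ((X ∩ T) ∪ C) but 1 ∉ ((T ∩ X) ∖ X) ∪ (T ∩ C).

The sets are not equal: only the forward inclusion holds.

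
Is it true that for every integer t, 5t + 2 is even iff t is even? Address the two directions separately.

Both directions hold.

[⇐] Suppose t is even; write t = 2j. Then 5t + 2 = 5·(2j) + 2 = 2·5j + 2, which is even.

[⇒] Suppose 5t + 2 is even. Since 5 is odd, 5t and t have the same parity, so 5t + 2 ≡ t + 2 (mod 2). As 2 is even, 5t + 2 is even exactly when t is even. Thus t is even.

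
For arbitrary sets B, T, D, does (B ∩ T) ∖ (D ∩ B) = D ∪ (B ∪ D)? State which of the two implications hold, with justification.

Only the forward inclusion holds.

(⟹) Let x ∈ (B ∩ T) ∖ (D ∩ B). Then x ∈ B ∩ T and x ∉ D, from which x ∈ D ∪ (B ∪ D).

(⟸) This inclusion fails. Take B = {1}, T = ∅, D = ∅; then 1 ∈ D ∪ (B ∪ D) but 1 ∉ (B ∩ T) ∖ (D ∩ B).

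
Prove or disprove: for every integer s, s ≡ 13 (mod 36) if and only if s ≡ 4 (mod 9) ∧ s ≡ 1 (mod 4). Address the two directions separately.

[⇒] Suppose s ≡ 13 (mod 36); write s = 36j + 13. Since 9 ∣ 36, reducing mod 9 gives s ≡ 13 ≡ 4 (mod 9); since 4 ∣ 36, reducing mod 4 gives s ≡ 13 ≡ 1 (mod 4).

[⇐] Conversely, if s ≡ 4 (mod 9) and s ≡ 1 (mod 4), then by the Chinese remainder theorem s ≡ 13 (mod 36). This is exactly s ≡ 13 (mod 36).

Both directions hold.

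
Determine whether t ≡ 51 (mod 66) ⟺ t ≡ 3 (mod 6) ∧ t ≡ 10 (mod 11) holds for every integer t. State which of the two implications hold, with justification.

Neither implication holds.

[⇒] This fails: t = 51 gives 51 ≡ 51 (mod 66) but 51 ≡ 7 (mod 11), so the conjunction on the right does not hold.

[⇐] This fails: t = 21 satisfies both congruences on the right (21 ≡ 3 mod 6 and 21 ≡ 10 mod 11) yet 21 ≡ 21 (mod 66), not 51.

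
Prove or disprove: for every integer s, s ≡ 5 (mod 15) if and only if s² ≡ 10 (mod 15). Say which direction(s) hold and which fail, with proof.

Only the forward implication holds.

Converse. This fails: take s = 10. Then 10² = 100 ≡ 10 (mod 15), yet 10 ≡ 10 (mod 15), not 5.

Forward direction. Suppose s ≡ 5 (mod 15). Write s = 15j + 5. Then (15j + 5)² = 225j² + 150j + 25 = 15(15j² + 10j + 1) + 10, so s² ≡ 10 (mod 15).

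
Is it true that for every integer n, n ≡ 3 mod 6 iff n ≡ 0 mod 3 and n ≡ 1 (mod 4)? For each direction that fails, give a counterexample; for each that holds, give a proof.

Only the reverse direction holds.

Forward direction. This fails: n = 3 gives 3 ≡ 3 (mod 6) but 3 ≡ 3 (mod 4), so the conjunction on the right does not hold.

Converse. If n ≡ 0 (mod 3) and n ≡ 1 (mod 4), then by the Chinese remainder theorem n ≡ 9 (mod 12). Since 9 ≡ 3 (mod 6) and 6 ∣ 12, we get n ≡ 3 (mod 6).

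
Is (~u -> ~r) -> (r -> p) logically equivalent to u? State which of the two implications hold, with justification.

[⇒] This fails. Under u = F, p = F, r = F, the left side is true but the right side is false.

[⇐] This fails. Under u = T, p = F, r = T, the left side is false but the right side is true.

Both directions fail.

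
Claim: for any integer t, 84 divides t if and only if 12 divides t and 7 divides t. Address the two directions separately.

(→) If 84 ∣ t, write t = 84q. Since 84 = 7·12, t = 12·(7q), so 12 ∣ t; and since 84 = 12·7, t = 7·(12q), so 7 ∣ t.

(←) Suppose 12 ∣ t and 7 ∣ t. Any common multiple of 12 and 7 is a multiple of their lcm; here gcd(12, 7) = 1, so lcm(12, 7) = 12·7 = 84, so 84 ∣ t.

Both implications hold.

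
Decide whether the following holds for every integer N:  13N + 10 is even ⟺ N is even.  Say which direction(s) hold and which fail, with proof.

Both directions hold; the statement is true.

(⇒) Suppose 13N + 10 is even. Since 13 is odd, 13N and N have the same parity, so 13N + 10 ≡ N + 10 (mod 2). As 10 is even, 13N + 10 is even exactly when N is even. Thus N is even.

(⇐) Conversely, suppose N is even; write N = 2j. Then 13N + 10 = 13·(2j) + 10 = 2·13j + 10, which is even.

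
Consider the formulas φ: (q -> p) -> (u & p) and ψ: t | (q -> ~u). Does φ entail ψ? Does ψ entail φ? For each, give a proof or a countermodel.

Neither implication holds.

Forward direction. This fails. Under p = F, q = T, u = T, t = F, the left side is true but the right side is false.

Converse. This fails. Under p = F, q = F, u = F, t = F, the left side is false but the right side is true.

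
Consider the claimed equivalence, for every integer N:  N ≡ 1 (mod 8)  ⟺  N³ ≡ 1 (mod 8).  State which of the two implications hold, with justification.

[⇒] Suppose N ≡ 1 (mod 8). Write N = 8j + 1. Then (8j + 1)³ = 512j³ + 192j² + 24j + 1 = 8(64j³ + 24j² + 3j) + 1, so N³ ≡ 1 (mod 8).

[⇐] Conversely, suppose N³ ≡ 1 (mod 8). The only residue r in {0, …, 7} with r³ ≡ 1 (mod 8) is r = 1, so N ≡ 1 (mod 8).

Both directions hold.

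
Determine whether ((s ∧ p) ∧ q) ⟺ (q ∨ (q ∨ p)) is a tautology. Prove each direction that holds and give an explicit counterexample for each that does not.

(⇒) Assume the antecedent. If q is true, q ∨ (q ∨ p) reduces to true regardless of the other variables. If q is false, the antecedent cannot hold. Either way q ∨ (q ∨ p) holds.

(⇐) This fails. Under q = T, s = F, p = F, the left side is false but the right side is true.

Only the forward direction holds.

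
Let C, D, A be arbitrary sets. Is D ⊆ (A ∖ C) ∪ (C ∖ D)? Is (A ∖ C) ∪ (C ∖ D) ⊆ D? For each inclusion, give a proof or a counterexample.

(⊆) fails and (⊇) fails.

Forward inclusion. This inclusion fails. Take C = ∅, D = {1}, A = ∅; then 1 ∈ D but 1 ∉ (A ∖ C) ∪ (C ∖ D).

Reverse inclusion. This inclusion fails. Take C = {1}, D = ∅, A = ∅; then 1 ∈ (A ∖ C) ∪ (C ∖ D) but 1 ∉ D.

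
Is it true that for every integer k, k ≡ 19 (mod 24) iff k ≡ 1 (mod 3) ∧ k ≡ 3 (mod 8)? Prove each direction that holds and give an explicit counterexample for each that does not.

(⟸) If k ≡ 1 (mod 3) and k ≡ 3 (mod 8), then by the Chinese remainder theorem k ≡ 19 (mod 24). This is exactly k ≡ 19 (mod 24).

(⟹) Suppose k ≡ 19 (mod 24); write k = 24j + 19. Since 3 ∣ 24, reducing mod 3 gives k ≡ 19 ≡ 1 (mod 3); since 8 ∣ 24, reducing mod 8 gives k ≡ 19 ≡ 3 (mod 8).

Both directions hold; the statement is true.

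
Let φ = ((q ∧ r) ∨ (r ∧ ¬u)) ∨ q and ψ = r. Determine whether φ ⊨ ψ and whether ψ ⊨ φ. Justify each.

Forward direction. This fails. Under r = F, u = F, q = T, the left side is true but the right side is false.

Converse. This fails. Under r = T, u = T, q = F, the left side is false but the right side is true.

(⇒) fails and (⇐) fails.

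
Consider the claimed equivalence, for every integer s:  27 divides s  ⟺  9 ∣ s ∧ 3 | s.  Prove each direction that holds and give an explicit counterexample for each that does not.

Forward direction. If 27 ∣ s, write s = 27q. Since 27 = 3·9, s = 9·(3q), so 9 ∣ s; and since 27 = 9·3, s = 3·(9q), so 3 ∣ s.

Converse. This fails: take s = 9. Both 9 ∣ 9 and 3 ∣ 9, yet 9 is not a multiple of 27 (since 9 = 0·27 + 9), so 27 ∤ 9.

The forward direction holds; the converse fails.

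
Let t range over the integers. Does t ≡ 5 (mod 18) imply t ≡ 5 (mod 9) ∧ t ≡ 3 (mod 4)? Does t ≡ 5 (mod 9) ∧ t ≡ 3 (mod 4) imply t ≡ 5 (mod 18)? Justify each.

Only the converse holds.

Forward direction. This fails: t = 5 gives 5 ≡ 5 (mod 18) but 5 ≡ 1 (mod 4), so the conjunction on the right does not hold.

Converse. If t ≡ 5 (mod 9) and t ≡ 3 (mod 4), then by the Chinese remainder theorem t ≡ 23 (mod 36). Since 23 ≡ 5 (mod 18) and 18 ∣ 36, we get t ≡ 5 (mod 18).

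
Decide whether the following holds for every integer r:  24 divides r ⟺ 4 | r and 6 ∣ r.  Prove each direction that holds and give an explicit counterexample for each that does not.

(→) If 24 ∣ r, write r = 24q. Since 24 = 6·4, r = 4·(6q), so 4 ∣ r; and since 24 = 4·6, r = 6·(4q), so 6 ∣ r.

(←) This fails: take r = 12. Both 4 ∣ 12 and 6 ∣ 12, yet 12 is not a multiple of 24 (since 12 = 0·24 + 12), so 24 ∤ 12.

The forward direction holds; the converse fails.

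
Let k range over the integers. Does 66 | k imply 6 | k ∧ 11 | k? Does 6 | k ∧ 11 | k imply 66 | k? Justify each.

Both directions hold; the statement is true.

(⇒) If 66 ∣ k, write k = 66q. Since 66 = 11·6, k = 6·(11q), so 6 ∣ k; and since 66 = 6·11, k = 11·(6q), so 11 ∣ k.

(⇐) Suppose 6 ∣ k and 11 ∣ k. Any common multiple of 6 and 11 is a multiple of their lcm; here gcd(6, 11) = 1, so lcm(6, 11) = 6·11 = 66, so 66 ∣ k.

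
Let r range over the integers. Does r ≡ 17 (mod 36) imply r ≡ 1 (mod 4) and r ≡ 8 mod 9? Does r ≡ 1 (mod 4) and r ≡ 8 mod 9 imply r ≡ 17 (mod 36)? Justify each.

(⟹) Suppose r ≡ 17 (mod 36); write r = 36j + 17. Since 4 ∣ 36, reducing mod 4 gives r ≡ 17 ≡ 1 (mod 4); since 9 ∣ 36, reducing mod 9 gives r ≡ 17 ≡ 8 (mod 9).

(⟸) Conversely, if r ≡ 1 (mod 4) and r ≡ 8 (mod 9), then by the Chinese remainder theorem r ≡ 17 (mod 36). This is exactly r ≡ 17 (mod 36).

Equivalent; both directions hold.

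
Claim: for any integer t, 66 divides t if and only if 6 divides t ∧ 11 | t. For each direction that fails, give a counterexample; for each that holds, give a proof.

The biconditional holds.

(⟹) If 66 ∣ t, write t = 66q. Since 66 = 11·6, t = 6·(11q), so 6 ∣ t; and since 66 = 6·11, t = 11·(6q), so 11 ∣ t.

(⟸) Suppose 6 ∣ t and 11 ∣ t. Any common multiple of 6 and 11 is a multiple of their lcm; here gcd(6, 11) = 1, so lcm(6, 11) = 6·11 = 66, so 66 ∣ t.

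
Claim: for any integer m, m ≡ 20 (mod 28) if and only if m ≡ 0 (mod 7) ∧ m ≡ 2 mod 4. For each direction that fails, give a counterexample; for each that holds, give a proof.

(⇒) This fails: m = 20 gives 20 ≡ 20 (mod 28) but 20 ≡ 6 (mod 7), so the conjunction on the right does not hold.

(⇐) This fails: m = 14 satisfies both congruences on the right (14 ≡ 0 mod 7 and 14 ≡ 2 mod 4) yet 14 ≡ 14 (mod 28), not 20.

(⇒) fails and (⇐) fails.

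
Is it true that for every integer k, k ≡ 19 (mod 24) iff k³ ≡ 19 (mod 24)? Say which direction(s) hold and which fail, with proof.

Converse. Suppose k³ ≡ 19 (mod 24). The only residue r in {0, …, 23} with r³ ≡ 19 (mod 24) is r = 19, so k ≡ 19 (mod 24).

Forward direction. Suppose k ≡ 19 (mod 24). Write k = 24j + 19. Then (24j + 19)³ = 13824j³ + 32832j² + 25992j + 6859 = 24(576j³ + 1368j² + 1083j + 285) + 19, so k³ ≡ 19 (mod 24).

Both directions hold; the statement is true.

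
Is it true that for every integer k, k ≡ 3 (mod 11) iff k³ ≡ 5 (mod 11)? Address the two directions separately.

[⇒] Suppose k ≡ 3 (mod 11). Write k = 11j + 3. Then (11j + 3)³ = 1331j³ + 1089j² + 297j + 27 = 11(121j³ + 99j² + 27j + 2) + 5, so k³ ≡ 5 (mod 11).

[⇐] Conversely, suppose k³ ≡ 5 (mod 11). The only residue r in {0, …, 10} with r³ ≡ 5 (mod 11) is r = 3, so k ≡ 3 (mod 11).

Both implications hold.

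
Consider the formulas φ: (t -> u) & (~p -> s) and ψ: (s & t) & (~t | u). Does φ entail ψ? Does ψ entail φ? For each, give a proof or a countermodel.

Not equivalent: only (⇐) holds.

Forward direction. This fails. Under t = F, s = T, u = F, p = F, the left side is true but the right side is false.

Converse. Assume the antecedent. If t is true, the antecedent forces (t = T, s = T, u = T, p = F) or (t = T, s = T, u = T, p = T), and (t -> u) & (~p -> s) holds there. If t is false, the antecedent cannot hold. Either way (t -> u) & (~p -> s) holds.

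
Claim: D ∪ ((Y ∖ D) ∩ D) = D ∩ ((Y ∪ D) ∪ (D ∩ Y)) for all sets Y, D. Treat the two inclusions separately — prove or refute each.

(⟸) Let x ∈ D ∩ ((Y ∪ D) ∪ (D ∩ Y)). Then either x ∈ D and x ∉ Y; or x ∈ Y ∩ D. In each case x ∈ D ∪ ((Y ∖ D) ∩ D), so D ∩ ((Y ∪ D) ∪ (D ∩ Y)) ⊆ D ∪ ((Y ∖ D) ∩ D).

(⟹) Let x ∈ D ∪ ((Y ∖ D) ∩ D). Then either x ∈ D and x ∉ Y; or x ∈ Y ∩ D. In each case x ∈ D ∩ ((Y ∪ D) ∪ (D ∩ Y)), so D ∪ ((Y ∖ D) ∩ D) ⊆ D ∩ ((Y ∪ D) ∪ (D ∩ Y)).

Both inclusions hold.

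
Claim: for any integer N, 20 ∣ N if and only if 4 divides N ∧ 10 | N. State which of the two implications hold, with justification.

Forward direction. If 20 ∣ N, write N = 20q. Since 20 = 5·4, N = 4·(5q), so 4 ∣ N; and since 20 = 2·10, N = 10·(2q), so 10 ∣ N.

Converse. Suppose 4 ∣ N and 10 ∣ N. Any common multiple of 4 and 10 is a multiple of their lcm; here lcm(4, 10) = 4·10/gcd(4, 10) = 40/2 = 20, so 20 ∣ N.

Both implications hold.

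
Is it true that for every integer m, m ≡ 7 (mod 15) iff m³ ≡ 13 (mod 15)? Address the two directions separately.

Forward direction. Suppose m ≡ 7 (mod 15). Write m = 15j + 7. Then (15j + 7)³ = 3375j³ + 4725j² + 2205j + 343 = 15(225j³ + 315j² + 147j + 22) + 13, so m³ ≡ 13 (mod 15).

Converse. Suppose m³ ≡ 13 (mod 15). The only residue r in {0, …, 14} with r³ ≡ 13 (mod 15) is r = 7, so m ≡ 7 (mod 15).

Equivalent; both directions hold.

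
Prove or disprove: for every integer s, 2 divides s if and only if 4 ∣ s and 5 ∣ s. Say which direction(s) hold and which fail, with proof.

Only the converse holds.

(⟹) This fails: take s = 2. Certainly 2 ∣ 2, but 4 ∤ 2.

(⟸) Suppose 4 ∣ s and 5 ∣ s. Any common multiple of 4 and 5 is a multiple of their lcm; here gcd(4, 5) = 1, so lcm(4, 5) = 4·5 = 20, so 20 ∣ s. Since 2 ∣ 20, it follows that 2 ∣ s.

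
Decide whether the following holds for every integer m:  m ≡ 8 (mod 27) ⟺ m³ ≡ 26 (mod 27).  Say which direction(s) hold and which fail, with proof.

(⇐) This fails: take m = 17. Then 17³ = 4913 ≡ 26 (mod 27), yet 17 ≡ 17 (mod 27), not 8.

(⇒) Suppose m ≡ 8 (mod 27). Write m = 27j + 8. Then (27j + 8)³ = 19683j³ + 17496j² + 5184j + 512 = 27(729j³ + 648j² + 192j + 18) + 26, so m³ ≡ 26 (mod 27).

The forward direction holds; the converse fails.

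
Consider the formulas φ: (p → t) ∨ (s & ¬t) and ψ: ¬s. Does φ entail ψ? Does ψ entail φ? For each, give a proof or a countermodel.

(⇒) This fails. Under s = T, p = F, t = F, the left side is true but the right side is false.

(⇐) This fails. Under s = F, p = T, t = F, the left side is false but the right side is true.

Neither direction holds.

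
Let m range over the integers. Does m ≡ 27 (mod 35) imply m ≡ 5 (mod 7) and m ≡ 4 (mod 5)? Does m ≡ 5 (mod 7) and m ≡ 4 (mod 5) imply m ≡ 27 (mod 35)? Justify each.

(⇒) fails and (⇐) fails.

(⟹) This fails: m = 27 gives 27 ≡ 27 (mod 35) but 27 ≡ 6 (mod 7), so the conjunction on the right does not hold.

(⟸) This fails: m = 19 satisfies both congruences on the right (19 ≡ 5 mod 7 and 19 ≡ 4 mod 5) yet 19 ≡ 19 (mod 35), not 27.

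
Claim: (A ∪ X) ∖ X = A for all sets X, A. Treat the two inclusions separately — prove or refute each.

(⟹) Let x ∈ (A ∪ X) ∖ X. Then x ∈ A and x ∉ X, from which x ∈ A.

(⟸) This inclusion fails. Take X = {1}, A = {1}; then 1 ∈ A but 1 ∉ (A ∪ X) ∖ X.

Only the forward inclusion holds.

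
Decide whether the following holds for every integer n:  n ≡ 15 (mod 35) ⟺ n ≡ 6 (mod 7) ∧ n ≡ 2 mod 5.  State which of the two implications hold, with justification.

(⟹) This fails: n = 15 gives 15 ≡ 15 (mod 35) but 15 ≡ 1 (mod 7), so the conjunction on the right does not hold.

(⟸) This fails: n = 27 satisfies both congruences on the right (27 ≡ 6 mod 7 and 27 ≡ 2 mod 5) yet 27 ≡ 27 (mod 35), not 15.

Neither implication holds.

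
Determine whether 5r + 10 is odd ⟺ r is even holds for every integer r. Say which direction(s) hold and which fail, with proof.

[⇒] This fails: r = 5 gives 5r + 10 = 35, which is odd, but 5 is odd, not even.

[⇐] This also fails: r = 6 is even, but 5r + 10 = 40 is even, not odd.

Both directions fail.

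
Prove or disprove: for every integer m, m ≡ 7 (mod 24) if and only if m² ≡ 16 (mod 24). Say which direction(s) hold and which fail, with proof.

[⇒] This fails: take m = 7. Then 7 ≡ 7 (mod 24), but 7² = 49 ≡ 1 (mod 24), not 16.

[⇐] This fails: take m = 4. Then 4² = 16 ≡ 16 (mod 24), yet 4 ≡ 4 (mod 24), not 7.

Neither implication holds.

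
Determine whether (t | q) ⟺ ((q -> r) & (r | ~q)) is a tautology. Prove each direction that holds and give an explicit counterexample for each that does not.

Neither direction holds.

(⟹) This fails. Under t = F, r = F, q = T, the left side is true but the right side is false.

(⟸) This fails. Under t = F, r = F, q = F, the left side is false but the right side is true.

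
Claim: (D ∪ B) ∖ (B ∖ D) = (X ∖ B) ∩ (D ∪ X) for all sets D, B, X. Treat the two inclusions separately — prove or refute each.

(⟹) This inclusion fails. Take D = {1}, B = ∅, X = ∅; then 1 ∈ (D ∪ B) ∖ (B ∖ D) but 1 ∉ (X ∖ B) ∩ (D ∪ X).

(⟸) This inclusion fails. Take D = ∅, B = ∅, X = {1}; then 1 ∈ (X ∖ B) ∩ (D ∪ X) but 1 ∉ (D ∪ B) ∖ (B ∖ D).

Both inclusions fail.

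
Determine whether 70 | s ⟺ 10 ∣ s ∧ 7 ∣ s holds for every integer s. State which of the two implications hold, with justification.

Both implications hold.

(⟹) If 70 ∣ s, write s = 70q. Since 70 = 7·10, s = 10·(7q), so 10 ∣ s; and since 70 = 10·7, s = 7·(10q), so 7 ∣ s.

(⟸) Suppose 10 ∣ s and 7 ∣ s. Any common multiple of 10 and 7 is a multiple of their lcm; here gcd(10, 7) = 1, so lcm(10, 7) = 10·7 = 70, so 70 ∣ s.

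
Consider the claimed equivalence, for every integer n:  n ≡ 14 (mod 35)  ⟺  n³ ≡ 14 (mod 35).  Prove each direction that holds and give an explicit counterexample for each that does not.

Equivalent; both directions hold.

(⇒) Suppose n ≡ 14 (mod 35). Write n = 35j + 14. Then (35j + 14)³ = 42875j³ + 51450j² + 20580j + 2744 = 35(1225j³ + 1470j² + 588j + 78) + 14, so n³ ≡ 14 (mod 35).

(⇐) Conversely, suppose n³ ≡ 14 (mod 35). The only residue r in {0, …, 34} with r³ ≡ 14 (mod 35) is r = 14, so n ≡ 14 (mod 35).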